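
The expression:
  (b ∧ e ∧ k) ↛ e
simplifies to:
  False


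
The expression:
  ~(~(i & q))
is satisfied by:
  {i: True, q: True}


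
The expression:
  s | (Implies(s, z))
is always true.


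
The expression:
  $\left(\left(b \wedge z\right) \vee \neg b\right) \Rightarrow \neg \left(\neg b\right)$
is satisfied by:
  {b: True}


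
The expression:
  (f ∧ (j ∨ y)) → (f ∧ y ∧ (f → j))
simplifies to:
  (j ∧ y) ∨ (¬j ∧ ¬y) ∨ ¬f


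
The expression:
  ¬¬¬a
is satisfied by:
  {a: False}


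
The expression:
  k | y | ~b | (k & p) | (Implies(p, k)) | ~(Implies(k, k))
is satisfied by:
  {y: True, k: True, p: False, b: False}
  {y: True, p: False, k: False, b: False}
  {k: True, y: False, p: False, b: False}
  {y: False, p: False, k: False, b: False}
  {b: True, y: True, k: True, p: False}
  {b: True, y: True, p: False, k: False}
  {b: True, k: True, y: False, p: False}
  {b: True, y: False, p: False, k: False}
  {y: True, p: True, k: True, b: False}
  {y: True, p: True, b: False, k: False}
  {p: True, k: True, b: False, y: False}
  {p: True, b: False, k: False, y: False}
  {y: True, p: True, b: True, k: True}
  {y: True, p: True, b: True, k: False}
  {p: True, b: True, k: True, y: False}


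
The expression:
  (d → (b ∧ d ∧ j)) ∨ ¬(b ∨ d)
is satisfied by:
  {j: True, b: True, d: False}
  {j: True, b: False, d: False}
  {b: True, j: False, d: False}
  {j: False, b: False, d: False}
  {d: True, j: True, b: True}


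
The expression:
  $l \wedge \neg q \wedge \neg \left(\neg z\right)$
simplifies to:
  $l \wedge z \wedge \neg q$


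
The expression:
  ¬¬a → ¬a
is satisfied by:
  {a: False}


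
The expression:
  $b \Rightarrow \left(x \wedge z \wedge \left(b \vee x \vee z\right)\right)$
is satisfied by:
  {x: True, z: True, b: False}
  {x: True, z: False, b: False}
  {z: True, x: False, b: False}
  {x: False, z: False, b: False}
  {x: True, b: True, z: True}


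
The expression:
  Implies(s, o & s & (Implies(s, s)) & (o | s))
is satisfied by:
  {o: True, s: False}
  {s: False, o: False}
  {s: True, o: True}


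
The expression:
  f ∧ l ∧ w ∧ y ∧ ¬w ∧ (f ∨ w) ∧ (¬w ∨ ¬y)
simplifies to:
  False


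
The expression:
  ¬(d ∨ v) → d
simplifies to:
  d ∨ v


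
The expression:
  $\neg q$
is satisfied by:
  {q: False}


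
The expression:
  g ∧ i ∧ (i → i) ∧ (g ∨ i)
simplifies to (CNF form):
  g ∧ i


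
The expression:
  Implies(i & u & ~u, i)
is always true.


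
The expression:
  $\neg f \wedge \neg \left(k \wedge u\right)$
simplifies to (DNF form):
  $\left(\neg f \wedge \neg k\right) \vee \left(\neg f \wedge \neg u\right)$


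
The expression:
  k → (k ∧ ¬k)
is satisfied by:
  {k: False}


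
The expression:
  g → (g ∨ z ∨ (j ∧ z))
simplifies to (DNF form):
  True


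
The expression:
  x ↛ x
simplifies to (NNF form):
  False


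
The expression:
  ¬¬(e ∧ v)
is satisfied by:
  {e: True, v: True}


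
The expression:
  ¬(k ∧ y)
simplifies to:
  ¬k ∨ ¬y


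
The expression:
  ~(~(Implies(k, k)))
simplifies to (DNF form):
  True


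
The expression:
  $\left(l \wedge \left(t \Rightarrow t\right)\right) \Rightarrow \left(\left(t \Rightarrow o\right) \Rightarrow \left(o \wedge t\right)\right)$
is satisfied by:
  {t: True, l: False}
  {l: False, t: False}
  {l: True, t: True}


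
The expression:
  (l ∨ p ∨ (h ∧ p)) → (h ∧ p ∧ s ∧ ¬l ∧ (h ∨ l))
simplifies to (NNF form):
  ¬l ∧ (h ∨ ¬p) ∧ (s ∨ ¬p)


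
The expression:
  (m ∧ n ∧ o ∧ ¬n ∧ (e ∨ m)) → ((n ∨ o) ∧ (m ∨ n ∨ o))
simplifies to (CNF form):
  True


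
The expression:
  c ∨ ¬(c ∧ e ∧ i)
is always true.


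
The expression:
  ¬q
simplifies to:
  ¬q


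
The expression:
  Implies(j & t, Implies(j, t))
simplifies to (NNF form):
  True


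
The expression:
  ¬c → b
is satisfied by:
  {b: True, c: True}
  {b: True, c: False}
  {c: True, b: False}


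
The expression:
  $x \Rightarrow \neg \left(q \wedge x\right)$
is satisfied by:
  {q: False, x: False}
  {x: True, q: False}
  {q: True, x: False}


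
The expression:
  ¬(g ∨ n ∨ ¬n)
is never true.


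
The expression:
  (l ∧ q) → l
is always true.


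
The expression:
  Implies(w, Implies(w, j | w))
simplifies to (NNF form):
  True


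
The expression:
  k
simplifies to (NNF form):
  k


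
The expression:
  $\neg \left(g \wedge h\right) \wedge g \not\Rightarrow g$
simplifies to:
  $\text{False}$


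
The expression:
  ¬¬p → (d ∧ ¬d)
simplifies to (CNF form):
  ¬p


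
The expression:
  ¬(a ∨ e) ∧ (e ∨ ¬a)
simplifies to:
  ¬a ∧ ¬e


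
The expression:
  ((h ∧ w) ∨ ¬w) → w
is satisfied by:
  {w: True}


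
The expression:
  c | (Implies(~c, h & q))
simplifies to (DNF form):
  c | (h & q)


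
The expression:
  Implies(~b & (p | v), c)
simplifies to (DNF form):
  b | c | (~p & ~v)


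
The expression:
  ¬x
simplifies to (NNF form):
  ¬x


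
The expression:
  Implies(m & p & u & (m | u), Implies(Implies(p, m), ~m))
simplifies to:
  ~m | ~p | ~u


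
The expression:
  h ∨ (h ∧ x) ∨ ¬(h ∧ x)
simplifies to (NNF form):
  True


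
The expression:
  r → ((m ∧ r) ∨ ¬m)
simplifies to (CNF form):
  True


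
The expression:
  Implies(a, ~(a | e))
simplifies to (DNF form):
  ~a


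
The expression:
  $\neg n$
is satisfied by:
  {n: False}


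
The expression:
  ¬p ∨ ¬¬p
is always true.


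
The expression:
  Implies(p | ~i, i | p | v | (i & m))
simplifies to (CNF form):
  i | p | v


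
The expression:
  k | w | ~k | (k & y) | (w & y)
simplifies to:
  True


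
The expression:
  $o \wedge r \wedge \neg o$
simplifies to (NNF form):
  $\text{False}$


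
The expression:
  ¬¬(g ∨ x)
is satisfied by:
  {x: True, g: True}
  {x: True, g: False}
  {g: True, x: False}


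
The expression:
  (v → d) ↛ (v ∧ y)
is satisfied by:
  {d: True, y: False, v: False}
  {y: False, v: False, d: False}
  {d: True, y: True, v: False}
  {y: True, d: False, v: False}
  {v: True, d: True, y: False}


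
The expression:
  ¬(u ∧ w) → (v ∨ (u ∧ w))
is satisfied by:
  {v: True, u: True, w: True}
  {v: True, u: True, w: False}
  {v: True, w: True, u: False}
  {v: True, w: False, u: False}
  {u: True, w: True, v: False}


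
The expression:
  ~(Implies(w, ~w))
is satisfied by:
  {w: True}


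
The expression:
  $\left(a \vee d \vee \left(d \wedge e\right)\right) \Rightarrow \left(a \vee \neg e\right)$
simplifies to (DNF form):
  $a \vee \neg d \vee \neg e$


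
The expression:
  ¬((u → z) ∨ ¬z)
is never true.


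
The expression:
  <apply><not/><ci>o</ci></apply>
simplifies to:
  <apply><not/><ci>o</ci></apply>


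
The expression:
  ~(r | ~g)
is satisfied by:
  {g: True, r: False}


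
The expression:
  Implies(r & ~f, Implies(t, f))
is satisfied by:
  {f: True, t: False, r: False}
  {f: False, t: False, r: False}
  {r: True, f: True, t: False}
  {r: True, f: False, t: False}
  {t: True, f: True, r: False}
  {t: True, f: False, r: False}
  {t: True, r: True, f: True}


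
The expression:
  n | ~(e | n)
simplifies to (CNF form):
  n | ~e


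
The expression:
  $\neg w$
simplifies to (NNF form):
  $\neg w$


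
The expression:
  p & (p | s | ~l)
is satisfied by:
  {p: True}


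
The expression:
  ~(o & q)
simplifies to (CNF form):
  ~o | ~q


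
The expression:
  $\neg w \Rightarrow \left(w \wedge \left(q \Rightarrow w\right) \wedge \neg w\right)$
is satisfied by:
  {w: True}


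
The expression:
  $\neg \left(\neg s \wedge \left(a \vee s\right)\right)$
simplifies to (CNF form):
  $s \vee \neg a$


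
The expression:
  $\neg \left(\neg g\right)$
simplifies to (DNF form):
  $g$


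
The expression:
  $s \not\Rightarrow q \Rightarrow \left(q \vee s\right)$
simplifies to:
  $\text{True}$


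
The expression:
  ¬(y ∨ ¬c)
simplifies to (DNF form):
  c ∧ ¬y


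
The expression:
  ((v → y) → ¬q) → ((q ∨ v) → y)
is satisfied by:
  {y: True, v: False}
  {v: False, y: False}
  {v: True, y: True}


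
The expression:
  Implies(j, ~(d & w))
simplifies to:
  ~d | ~j | ~w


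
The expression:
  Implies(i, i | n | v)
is always true.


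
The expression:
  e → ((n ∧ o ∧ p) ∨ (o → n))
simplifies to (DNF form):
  n ∨ ¬e ∨ ¬o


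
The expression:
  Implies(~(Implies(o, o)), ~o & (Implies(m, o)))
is always true.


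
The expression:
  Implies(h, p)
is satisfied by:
  {p: True, h: False}
  {h: False, p: False}
  {h: True, p: True}


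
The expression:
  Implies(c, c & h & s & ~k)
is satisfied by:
  {s: True, h: True, k: False, c: False}
  {s: True, h: False, k: False, c: False}
  {h: True, s: False, k: False, c: False}
  {s: False, h: False, k: False, c: False}
  {s: True, k: True, h: True, c: False}
  {s: True, k: True, h: False, c: False}
  {k: True, h: True, s: False, c: False}
  {k: True, s: False, h: False, c: False}
  {s: True, c: True, k: False, h: True}


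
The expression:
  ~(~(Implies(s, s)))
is always true.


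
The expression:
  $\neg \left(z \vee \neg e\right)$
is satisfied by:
  {e: True, z: False}


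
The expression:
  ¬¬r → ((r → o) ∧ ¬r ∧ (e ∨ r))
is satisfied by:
  {r: False}


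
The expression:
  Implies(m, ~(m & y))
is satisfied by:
  {m: False, y: False}
  {y: True, m: False}
  {m: True, y: False}


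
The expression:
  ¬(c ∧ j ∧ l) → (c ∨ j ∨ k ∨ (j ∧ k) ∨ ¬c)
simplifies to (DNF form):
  True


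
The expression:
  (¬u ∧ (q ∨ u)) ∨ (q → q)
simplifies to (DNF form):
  True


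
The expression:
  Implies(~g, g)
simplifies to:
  g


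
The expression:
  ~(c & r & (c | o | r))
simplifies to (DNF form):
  ~c | ~r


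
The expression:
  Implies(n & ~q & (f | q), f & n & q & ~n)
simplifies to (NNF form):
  q | ~f | ~n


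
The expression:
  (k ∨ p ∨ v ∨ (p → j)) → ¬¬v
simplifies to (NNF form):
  v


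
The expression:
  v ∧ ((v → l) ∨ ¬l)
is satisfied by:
  {v: True}


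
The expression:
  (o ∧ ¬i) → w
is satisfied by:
  {i: True, w: True, o: False}
  {i: True, w: False, o: False}
  {w: True, i: False, o: False}
  {i: False, w: False, o: False}
  {i: True, o: True, w: True}
  {i: True, o: True, w: False}
  {o: True, w: True, i: False}


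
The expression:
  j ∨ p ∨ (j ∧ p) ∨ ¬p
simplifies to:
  True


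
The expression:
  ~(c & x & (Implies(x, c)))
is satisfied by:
  {c: False, x: False}
  {x: True, c: False}
  {c: True, x: False}


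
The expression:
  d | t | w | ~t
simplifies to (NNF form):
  True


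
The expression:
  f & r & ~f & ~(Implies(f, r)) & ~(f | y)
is never true.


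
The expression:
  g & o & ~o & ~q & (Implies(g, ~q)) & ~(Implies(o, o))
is never true.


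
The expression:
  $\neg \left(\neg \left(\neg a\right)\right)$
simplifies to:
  $\neg a$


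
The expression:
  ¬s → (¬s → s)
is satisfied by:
  {s: True}


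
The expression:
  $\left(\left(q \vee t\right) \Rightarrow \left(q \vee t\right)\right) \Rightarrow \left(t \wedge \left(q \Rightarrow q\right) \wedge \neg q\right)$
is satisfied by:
  {t: True, q: False}


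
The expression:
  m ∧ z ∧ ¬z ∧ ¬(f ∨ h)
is never true.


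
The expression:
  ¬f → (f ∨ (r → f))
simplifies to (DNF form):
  f ∨ ¬r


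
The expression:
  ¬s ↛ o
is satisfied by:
  {o: False, s: False}


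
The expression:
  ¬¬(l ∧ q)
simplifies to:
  l ∧ q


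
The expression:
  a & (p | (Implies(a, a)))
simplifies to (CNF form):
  a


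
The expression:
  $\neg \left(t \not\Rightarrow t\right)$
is always true.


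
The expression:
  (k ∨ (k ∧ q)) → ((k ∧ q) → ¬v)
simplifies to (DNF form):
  ¬k ∨ ¬q ∨ ¬v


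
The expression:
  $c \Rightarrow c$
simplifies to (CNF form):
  $\text{True}$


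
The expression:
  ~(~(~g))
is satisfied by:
  {g: False}


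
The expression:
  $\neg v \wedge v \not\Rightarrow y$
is never true.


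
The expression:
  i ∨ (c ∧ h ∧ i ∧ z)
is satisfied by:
  {i: True}


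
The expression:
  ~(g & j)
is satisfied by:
  {g: False, j: False}
  {j: True, g: False}
  {g: True, j: False}


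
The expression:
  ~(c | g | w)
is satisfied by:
  {g: False, w: False, c: False}


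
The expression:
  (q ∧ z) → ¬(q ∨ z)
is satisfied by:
  {q: False, z: False}
  {z: True, q: False}
  {q: True, z: False}


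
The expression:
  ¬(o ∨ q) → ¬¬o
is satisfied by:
  {q: True, o: True}
  {q: True, o: False}
  {o: True, q: False}


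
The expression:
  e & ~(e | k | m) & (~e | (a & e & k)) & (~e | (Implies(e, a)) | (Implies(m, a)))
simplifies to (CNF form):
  False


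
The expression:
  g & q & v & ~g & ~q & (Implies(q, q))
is never true.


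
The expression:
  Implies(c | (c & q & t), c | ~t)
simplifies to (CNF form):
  True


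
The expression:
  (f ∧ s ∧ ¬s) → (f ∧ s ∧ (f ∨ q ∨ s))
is always true.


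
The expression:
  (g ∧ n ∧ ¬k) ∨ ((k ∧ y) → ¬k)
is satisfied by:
  {k: False, y: False}
  {y: True, k: False}
  {k: True, y: False}


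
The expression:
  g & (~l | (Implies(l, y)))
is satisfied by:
  {y: True, g: True, l: False}
  {g: True, l: False, y: False}
  {y: True, l: True, g: True}


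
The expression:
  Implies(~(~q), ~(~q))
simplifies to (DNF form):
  True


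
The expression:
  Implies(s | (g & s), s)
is always true.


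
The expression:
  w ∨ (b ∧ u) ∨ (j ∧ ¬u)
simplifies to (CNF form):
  (b ∨ j ∨ w) ∧ (b ∨ w ∨ ¬u) ∧ (j ∨ u ∨ w) ∧ (u ∨ w ∨ ¬u)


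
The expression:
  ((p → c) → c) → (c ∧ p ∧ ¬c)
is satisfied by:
  {p: False, c: False}


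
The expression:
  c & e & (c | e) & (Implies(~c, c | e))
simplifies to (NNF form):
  c & e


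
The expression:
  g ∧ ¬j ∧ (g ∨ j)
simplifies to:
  g ∧ ¬j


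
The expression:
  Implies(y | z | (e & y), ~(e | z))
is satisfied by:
  {e: False, z: False, y: False}
  {y: True, e: False, z: False}
  {e: True, y: False, z: False}


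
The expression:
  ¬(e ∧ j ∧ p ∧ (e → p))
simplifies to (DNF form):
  ¬e ∨ ¬j ∨ ¬p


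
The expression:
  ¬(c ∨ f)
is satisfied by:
  {f: False, c: False}


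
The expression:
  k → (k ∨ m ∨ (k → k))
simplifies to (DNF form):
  True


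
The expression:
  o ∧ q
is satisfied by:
  {o: True, q: True}


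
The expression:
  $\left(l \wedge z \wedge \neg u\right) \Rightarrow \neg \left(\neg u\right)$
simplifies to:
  $u \vee \neg l \vee \neg z$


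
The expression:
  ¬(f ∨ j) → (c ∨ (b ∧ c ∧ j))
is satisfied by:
  {c: True, f: True, j: True}
  {c: True, f: True, j: False}
  {c: True, j: True, f: False}
  {c: True, j: False, f: False}
  {f: True, j: True, c: False}
  {f: True, j: False, c: False}
  {j: True, f: False, c: False}


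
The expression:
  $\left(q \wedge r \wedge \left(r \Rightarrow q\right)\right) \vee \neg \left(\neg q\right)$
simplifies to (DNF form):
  $q$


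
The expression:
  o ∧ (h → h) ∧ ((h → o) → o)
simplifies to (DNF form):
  o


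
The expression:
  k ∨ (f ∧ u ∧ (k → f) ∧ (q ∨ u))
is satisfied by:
  {k: True, f: True, u: True}
  {k: True, f: True, u: False}
  {k: True, u: True, f: False}
  {k: True, u: False, f: False}
  {f: True, u: True, k: False}


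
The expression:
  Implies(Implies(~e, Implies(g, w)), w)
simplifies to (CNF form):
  (g | w) & (w | ~e)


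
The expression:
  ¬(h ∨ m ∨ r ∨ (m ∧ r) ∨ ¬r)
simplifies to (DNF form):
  False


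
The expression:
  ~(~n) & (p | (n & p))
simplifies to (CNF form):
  n & p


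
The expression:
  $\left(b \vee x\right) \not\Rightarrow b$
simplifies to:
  $x \wedge \neg b$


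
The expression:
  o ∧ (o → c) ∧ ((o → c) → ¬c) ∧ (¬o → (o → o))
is never true.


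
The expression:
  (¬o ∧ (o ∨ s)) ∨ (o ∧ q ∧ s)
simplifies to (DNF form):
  (q ∧ s) ∨ (s ∧ ¬o)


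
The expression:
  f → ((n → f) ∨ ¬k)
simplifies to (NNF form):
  True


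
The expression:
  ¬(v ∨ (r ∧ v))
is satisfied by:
  {v: False}


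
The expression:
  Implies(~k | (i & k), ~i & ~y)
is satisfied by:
  {k: True, i: False, y: False}
  {k: False, i: False, y: False}
  {y: True, k: True, i: False}


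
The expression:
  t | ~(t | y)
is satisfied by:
  {t: True, y: False}
  {y: False, t: False}
  {y: True, t: True}


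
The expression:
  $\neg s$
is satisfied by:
  {s: False}


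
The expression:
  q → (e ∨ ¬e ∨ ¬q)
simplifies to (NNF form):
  True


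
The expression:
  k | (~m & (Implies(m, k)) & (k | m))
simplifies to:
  k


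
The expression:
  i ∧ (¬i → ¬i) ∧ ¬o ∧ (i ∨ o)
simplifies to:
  i ∧ ¬o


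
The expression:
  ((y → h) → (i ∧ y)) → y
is always true.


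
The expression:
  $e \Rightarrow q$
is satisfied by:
  {q: True, e: False}
  {e: False, q: False}
  {e: True, q: True}


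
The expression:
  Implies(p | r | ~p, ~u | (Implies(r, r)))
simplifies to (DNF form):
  True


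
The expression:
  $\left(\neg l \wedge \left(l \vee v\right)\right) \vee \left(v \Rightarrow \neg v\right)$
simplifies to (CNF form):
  $\neg l \vee \neg v$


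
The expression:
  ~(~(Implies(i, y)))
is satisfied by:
  {y: True, i: False}
  {i: False, y: False}
  {i: True, y: True}


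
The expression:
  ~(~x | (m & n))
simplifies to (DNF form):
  (x & ~m) | (x & ~n)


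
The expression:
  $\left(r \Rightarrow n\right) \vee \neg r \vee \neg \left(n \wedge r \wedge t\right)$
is always true.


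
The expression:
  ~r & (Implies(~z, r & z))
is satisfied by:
  {z: True, r: False}


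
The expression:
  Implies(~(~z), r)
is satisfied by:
  {r: True, z: False}
  {z: False, r: False}
  {z: True, r: True}


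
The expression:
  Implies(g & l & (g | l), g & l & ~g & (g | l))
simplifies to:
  ~g | ~l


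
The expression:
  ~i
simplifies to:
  ~i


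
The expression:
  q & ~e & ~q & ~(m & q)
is never true.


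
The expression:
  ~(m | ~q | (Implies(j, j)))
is never true.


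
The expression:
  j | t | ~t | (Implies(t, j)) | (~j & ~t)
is always true.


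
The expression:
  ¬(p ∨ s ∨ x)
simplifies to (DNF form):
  ¬p ∧ ¬s ∧ ¬x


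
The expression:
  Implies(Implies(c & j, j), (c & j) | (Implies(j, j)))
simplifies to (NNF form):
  True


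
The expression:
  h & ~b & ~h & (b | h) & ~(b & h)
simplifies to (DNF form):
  False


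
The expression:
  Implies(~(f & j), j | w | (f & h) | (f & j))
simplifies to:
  j | w | (f & h)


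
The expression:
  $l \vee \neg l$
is always true.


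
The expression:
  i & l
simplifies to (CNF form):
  i & l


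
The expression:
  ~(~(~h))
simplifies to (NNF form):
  ~h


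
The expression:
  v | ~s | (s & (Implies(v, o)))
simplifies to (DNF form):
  True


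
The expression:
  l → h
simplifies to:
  h ∨ ¬l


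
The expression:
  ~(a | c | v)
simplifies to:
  ~a & ~c & ~v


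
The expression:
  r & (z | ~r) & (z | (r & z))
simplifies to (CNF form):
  r & z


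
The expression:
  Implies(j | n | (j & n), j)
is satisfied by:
  {j: True, n: False}
  {n: False, j: False}
  {n: True, j: True}


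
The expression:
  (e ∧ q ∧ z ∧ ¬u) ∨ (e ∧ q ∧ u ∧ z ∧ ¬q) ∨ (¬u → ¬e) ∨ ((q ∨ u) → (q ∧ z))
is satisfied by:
  {u: True, z: True, e: False, q: False}
  {u: True, e: False, q: False, z: False}
  {z: True, e: False, q: False, u: False}
  {z: False, e: False, q: False, u: False}
  {u: True, q: True, z: True, e: False}
  {u: True, q: True, z: False, e: False}
  {q: True, z: True, u: False, e: False}
  {q: True, u: False, e: False, z: False}
  {z: True, u: True, e: True, q: False}
  {u: True, e: True, z: False, q: False}
  {z: True, e: True, u: False, q: False}
  {e: True, u: False, q: False, z: False}
  {u: True, q: True, e: True, z: True}
  {u: True, q: True, e: True, z: False}
  {q: True, e: True, z: True, u: False}


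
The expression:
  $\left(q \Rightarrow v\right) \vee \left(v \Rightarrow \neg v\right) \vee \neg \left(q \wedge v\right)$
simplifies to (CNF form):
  $\text{True}$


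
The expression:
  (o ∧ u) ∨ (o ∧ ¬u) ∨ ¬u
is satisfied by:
  {o: True, u: False}
  {u: False, o: False}
  {u: True, o: True}


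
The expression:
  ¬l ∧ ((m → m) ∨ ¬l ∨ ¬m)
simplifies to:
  ¬l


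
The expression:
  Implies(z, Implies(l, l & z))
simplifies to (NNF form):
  True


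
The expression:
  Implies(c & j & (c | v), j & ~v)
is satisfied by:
  {v: False, c: False, j: False}
  {j: True, v: False, c: False}
  {c: True, v: False, j: False}
  {j: True, c: True, v: False}
  {v: True, j: False, c: False}
  {j: True, v: True, c: False}
  {c: True, v: True, j: False}


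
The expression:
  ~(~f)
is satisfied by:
  {f: True}


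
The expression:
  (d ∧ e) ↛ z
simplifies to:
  d ∧ e ∧ ¬z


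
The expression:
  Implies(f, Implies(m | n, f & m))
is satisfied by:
  {m: True, n: False, f: False}
  {m: False, n: False, f: False}
  {f: True, m: True, n: False}
  {f: True, m: False, n: False}
  {n: True, m: True, f: False}
  {n: True, m: False, f: False}
  {n: True, f: True, m: True}


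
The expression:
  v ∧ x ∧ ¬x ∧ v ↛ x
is never true.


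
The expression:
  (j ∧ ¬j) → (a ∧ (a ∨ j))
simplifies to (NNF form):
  True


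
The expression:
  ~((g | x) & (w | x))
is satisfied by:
  {x: False, w: False, g: False}
  {g: True, x: False, w: False}
  {w: True, x: False, g: False}


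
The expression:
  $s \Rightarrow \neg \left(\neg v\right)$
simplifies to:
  $v \vee \neg s$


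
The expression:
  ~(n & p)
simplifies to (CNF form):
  ~n | ~p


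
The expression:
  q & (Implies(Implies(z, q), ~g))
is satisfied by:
  {q: True, g: False}


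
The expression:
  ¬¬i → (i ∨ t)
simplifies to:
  True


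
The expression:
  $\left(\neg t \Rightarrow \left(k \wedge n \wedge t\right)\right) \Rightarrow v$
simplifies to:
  $v \vee \neg t$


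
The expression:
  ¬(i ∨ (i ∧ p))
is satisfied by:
  {i: False}


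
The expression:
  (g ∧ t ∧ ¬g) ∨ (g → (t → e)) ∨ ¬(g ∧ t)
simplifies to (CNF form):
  e ∨ ¬g ∨ ¬t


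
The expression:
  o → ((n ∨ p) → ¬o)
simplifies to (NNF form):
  (¬n ∧ ¬p) ∨ ¬o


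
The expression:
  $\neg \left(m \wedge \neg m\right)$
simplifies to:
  $\text{True}$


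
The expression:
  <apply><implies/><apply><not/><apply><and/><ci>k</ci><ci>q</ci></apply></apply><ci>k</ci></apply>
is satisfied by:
  {k: True}


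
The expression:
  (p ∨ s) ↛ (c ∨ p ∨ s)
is never true.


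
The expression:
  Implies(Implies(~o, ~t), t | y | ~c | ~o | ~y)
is always true.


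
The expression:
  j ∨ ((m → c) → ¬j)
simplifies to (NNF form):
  True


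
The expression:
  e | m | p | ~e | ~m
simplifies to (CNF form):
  True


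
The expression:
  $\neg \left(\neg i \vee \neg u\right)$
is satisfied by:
  {i: True, u: True}


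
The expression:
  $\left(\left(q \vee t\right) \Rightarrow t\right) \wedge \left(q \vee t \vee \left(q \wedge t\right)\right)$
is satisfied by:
  {t: True}


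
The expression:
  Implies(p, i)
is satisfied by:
  {i: True, p: False}
  {p: False, i: False}
  {p: True, i: True}


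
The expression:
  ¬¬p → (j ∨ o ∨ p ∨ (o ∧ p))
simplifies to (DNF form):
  True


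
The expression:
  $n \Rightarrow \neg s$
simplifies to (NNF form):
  $\neg n \vee \neg s$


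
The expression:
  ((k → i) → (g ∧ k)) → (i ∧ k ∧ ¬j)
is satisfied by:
  {i: True, j: False, g: False, k: False}
  {i: True, g: True, j: False, k: False}
  {i: True, j: True, g: False, k: False}
  {i: True, g: True, j: True, k: False}
  {i: False, j: False, g: False, k: False}
  {g: True, i: False, j: False, k: False}
  {j: True, i: False, g: False, k: False}
  {g: True, j: True, i: False, k: False}
  {k: True, i: True, j: False, g: False}
  {k: True, g: True, i: True, j: False}
  {k: True, i: True, j: True, g: False}


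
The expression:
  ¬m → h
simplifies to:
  h ∨ m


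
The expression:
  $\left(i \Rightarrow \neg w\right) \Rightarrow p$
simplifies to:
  $p \vee \left(i \wedge w\right)$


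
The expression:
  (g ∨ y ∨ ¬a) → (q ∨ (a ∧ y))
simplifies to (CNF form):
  (a ∨ q) ∧ (a ∨ q ∨ y) ∧ (a ∨ q ∨ ¬g) ∧ (q ∨ y ∨ ¬g)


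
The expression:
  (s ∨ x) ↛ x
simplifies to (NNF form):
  s ∧ ¬x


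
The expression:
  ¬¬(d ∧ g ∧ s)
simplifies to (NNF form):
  d ∧ g ∧ s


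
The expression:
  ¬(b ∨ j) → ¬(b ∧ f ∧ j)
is always true.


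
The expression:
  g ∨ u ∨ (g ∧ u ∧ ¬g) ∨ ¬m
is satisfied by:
  {u: True, g: True, m: False}
  {u: True, m: False, g: False}
  {g: True, m: False, u: False}
  {g: False, m: False, u: False}
  {u: True, g: True, m: True}
  {u: True, m: True, g: False}
  {g: True, m: True, u: False}


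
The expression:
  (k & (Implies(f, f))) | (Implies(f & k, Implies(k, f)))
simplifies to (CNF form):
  True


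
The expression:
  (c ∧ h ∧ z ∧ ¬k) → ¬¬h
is always true.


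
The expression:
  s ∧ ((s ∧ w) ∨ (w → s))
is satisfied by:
  {s: True}


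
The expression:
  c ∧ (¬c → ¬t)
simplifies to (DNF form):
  c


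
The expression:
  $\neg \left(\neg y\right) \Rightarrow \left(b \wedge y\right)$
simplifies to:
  $b \vee \neg y$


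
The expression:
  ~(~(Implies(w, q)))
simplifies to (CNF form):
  q | ~w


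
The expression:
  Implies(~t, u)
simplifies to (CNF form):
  t | u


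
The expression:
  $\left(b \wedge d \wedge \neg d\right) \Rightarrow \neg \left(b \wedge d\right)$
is always true.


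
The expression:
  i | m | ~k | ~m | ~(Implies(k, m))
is always true.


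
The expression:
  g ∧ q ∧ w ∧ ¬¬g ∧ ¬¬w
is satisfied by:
  {g: True, w: True, q: True}


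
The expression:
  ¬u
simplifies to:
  ¬u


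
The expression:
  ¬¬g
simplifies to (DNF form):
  g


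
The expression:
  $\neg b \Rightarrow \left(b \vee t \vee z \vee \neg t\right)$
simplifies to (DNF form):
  $\text{True}$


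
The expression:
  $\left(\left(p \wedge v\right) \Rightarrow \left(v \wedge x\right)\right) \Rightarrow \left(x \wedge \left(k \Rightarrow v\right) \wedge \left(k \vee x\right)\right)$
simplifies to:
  $\left(p \wedge v\right) \vee \left(v \wedge x\right) \vee \left(x \wedge \neg k\right)$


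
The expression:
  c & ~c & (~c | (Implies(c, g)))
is never true.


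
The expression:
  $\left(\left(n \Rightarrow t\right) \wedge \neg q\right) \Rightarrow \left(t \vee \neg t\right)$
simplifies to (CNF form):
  $\text{True}$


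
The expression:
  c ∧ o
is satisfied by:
  {c: True, o: True}


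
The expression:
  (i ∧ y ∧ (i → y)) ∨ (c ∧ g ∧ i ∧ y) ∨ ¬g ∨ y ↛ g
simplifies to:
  (i ∧ y) ∨ ¬g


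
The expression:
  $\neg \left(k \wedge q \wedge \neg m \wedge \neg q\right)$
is always true.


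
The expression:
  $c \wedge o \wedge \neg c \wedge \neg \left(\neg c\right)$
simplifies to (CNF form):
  $\text{False}$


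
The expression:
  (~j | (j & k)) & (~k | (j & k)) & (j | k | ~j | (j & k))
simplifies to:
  (j & k) | (~j & ~k)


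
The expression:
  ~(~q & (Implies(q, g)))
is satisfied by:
  {q: True}


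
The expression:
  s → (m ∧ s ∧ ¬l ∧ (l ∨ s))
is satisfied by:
  {m: True, s: False, l: False}
  {m: False, s: False, l: False}
  {l: True, m: True, s: False}
  {l: True, m: False, s: False}
  {s: True, m: True, l: False}


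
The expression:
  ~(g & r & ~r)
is always true.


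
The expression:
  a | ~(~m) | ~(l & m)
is always true.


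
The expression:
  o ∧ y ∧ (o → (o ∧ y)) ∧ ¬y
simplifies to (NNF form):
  False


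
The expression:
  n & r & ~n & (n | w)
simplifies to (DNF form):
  False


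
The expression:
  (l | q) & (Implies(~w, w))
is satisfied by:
  {q: True, l: True, w: True}
  {q: True, w: True, l: False}
  {l: True, w: True, q: False}


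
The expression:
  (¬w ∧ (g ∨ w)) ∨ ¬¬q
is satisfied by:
  {q: True, g: True, w: False}
  {q: True, g: False, w: False}
  {q: True, w: True, g: True}
  {q: True, w: True, g: False}
  {g: True, w: False, q: False}


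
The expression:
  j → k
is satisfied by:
  {k: True, j: False}
  {j: False, k: False}
  {j: True, k: True}


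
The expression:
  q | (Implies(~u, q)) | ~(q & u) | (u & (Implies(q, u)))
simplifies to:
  True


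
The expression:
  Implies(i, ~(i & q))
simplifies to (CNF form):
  ~i | ~q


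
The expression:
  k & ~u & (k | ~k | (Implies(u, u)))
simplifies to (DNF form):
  k & ~u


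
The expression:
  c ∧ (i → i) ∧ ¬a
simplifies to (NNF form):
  c ∧ ¬a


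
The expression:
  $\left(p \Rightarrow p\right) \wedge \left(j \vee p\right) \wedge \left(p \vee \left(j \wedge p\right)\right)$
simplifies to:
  $p$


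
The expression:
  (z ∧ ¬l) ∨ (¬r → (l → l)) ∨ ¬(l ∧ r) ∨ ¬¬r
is always true.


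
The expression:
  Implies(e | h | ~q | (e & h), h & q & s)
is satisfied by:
  {s: True, q: True, e: False, h: False}
  {q: True, h: False, s: False, e: False}
  {h: True, s: True, q: True, e: False}
  {e: True, h: True, q: True, s: True}


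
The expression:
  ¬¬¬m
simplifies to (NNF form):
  ¬m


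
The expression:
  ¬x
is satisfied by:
  {x: False}


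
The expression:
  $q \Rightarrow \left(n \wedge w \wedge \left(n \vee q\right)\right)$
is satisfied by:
  {n: True, w: True, q: False}
  {n: True, w: False, q: False}
  {w: True, n: False, q: False}
  {n: False, w: False, q: False}
  {n: True, q: True, w: True}


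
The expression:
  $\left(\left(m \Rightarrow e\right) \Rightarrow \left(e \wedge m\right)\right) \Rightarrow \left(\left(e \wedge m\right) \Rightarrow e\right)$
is always true.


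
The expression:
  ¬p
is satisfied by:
  {p: False}


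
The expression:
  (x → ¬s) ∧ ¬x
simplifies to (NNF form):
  ¬x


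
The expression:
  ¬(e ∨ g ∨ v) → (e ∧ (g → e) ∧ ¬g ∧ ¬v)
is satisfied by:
  {v: True, e: True, g: True}
  {v: True, e: True, g: False}
  {v: True, g: True, e: False}
  {v: True, g: False, e: False}
  {e: True, g: True, v: False}
  {e: True, g: False, v: False}
  {g: True, e: False, v: False}


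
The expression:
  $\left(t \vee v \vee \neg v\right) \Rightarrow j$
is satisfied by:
  {j: True}


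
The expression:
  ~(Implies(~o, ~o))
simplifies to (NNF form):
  False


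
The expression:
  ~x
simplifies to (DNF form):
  ~x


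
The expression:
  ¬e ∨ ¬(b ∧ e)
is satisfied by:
  {e: False, b: False}
  {b: True, e: False}
  {e: True, b: False}


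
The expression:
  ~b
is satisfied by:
  {b: False}


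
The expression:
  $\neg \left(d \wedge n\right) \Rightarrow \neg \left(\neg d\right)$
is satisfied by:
  {d: True}


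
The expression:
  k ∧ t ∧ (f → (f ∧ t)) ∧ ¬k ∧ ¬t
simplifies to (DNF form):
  False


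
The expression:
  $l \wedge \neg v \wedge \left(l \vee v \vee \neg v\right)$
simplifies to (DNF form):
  $l \wedge \neg v$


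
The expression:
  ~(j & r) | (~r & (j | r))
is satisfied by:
  {r: False, j: False}
  {j: True, r: False}
  {r: True, j: False}


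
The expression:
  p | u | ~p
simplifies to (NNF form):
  True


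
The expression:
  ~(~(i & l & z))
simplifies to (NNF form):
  i & l & z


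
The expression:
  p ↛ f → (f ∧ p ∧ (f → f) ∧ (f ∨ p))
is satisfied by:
  {f: True, p: False}
  {p: False, f: False}
  {p: True, f: True}


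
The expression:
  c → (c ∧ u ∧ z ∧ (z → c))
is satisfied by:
  {u: True, z: True, c: False}
  {u: True, z: False, c: False}
  {z: True, u: False, c: False}
  {u: False, z: False, c: False}
  {u: True, c: True, z: True}


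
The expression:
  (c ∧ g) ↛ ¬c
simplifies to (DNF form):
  c ∧ g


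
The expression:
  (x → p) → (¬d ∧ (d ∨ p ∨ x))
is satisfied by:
  {x: True, d: False, p: False}
  {p: True, d: False, x: True}
  {p: True, d: False, x: False}
  {x: True, d: True, p: False}


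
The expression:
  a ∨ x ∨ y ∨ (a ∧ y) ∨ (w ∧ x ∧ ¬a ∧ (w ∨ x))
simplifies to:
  a ∨ x ∨ y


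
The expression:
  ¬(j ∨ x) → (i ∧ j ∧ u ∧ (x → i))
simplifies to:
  j ∨ x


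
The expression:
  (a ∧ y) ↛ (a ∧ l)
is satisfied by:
  {a: True, y: True, l: False}


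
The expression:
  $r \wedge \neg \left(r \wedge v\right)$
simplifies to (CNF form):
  $r \wedge \neg v$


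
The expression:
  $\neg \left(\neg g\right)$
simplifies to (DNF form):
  $g$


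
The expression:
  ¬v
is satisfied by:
  {v: False}


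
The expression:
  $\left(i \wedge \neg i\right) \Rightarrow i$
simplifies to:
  $\text{True}$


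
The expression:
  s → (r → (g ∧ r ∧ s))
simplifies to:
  g ∨ ¬r ∨ ¬s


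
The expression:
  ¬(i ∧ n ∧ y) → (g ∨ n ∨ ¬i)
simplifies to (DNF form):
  g ∨ n ∨ ¬i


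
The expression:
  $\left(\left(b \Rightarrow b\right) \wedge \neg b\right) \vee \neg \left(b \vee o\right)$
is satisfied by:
  {b: False}


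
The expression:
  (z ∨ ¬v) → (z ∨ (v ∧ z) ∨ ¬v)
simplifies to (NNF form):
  True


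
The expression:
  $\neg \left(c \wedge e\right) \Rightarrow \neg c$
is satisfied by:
  {e: True, c: False}
  {c: False, e: False}
  {c: True, e: True}


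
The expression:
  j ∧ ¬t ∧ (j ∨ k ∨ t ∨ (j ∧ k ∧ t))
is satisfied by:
  {j: True, t: False}


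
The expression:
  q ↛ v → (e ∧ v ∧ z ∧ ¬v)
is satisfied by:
  {v: True, q: False}
  {q: False, v: False}
  {q: True, v: True}


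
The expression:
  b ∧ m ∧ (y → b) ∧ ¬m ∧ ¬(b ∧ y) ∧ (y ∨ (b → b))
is never true.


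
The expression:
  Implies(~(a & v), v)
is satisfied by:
  {v: True}


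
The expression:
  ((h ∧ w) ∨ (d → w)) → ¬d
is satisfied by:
  {w: False, d: False}
  {d: True, w: False}
  {w: True, d: False}


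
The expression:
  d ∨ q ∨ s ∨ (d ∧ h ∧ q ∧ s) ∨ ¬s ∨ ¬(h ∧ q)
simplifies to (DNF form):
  True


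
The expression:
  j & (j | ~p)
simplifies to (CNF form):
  j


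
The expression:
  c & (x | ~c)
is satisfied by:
  {c: True, x: True}


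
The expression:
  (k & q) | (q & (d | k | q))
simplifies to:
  q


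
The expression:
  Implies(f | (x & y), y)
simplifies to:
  y | ~f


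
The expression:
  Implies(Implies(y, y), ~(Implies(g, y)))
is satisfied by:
  {g: True, y: False}


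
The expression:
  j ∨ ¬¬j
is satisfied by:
  {j: True}


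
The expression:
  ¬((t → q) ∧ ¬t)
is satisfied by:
  {t: True}


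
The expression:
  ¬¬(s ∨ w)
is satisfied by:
  {s: True, w: True}
  {s: True, w: False}
  {w: True, s: False}


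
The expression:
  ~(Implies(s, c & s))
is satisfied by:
  {s: True, c: False}


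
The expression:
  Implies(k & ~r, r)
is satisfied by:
  {r: True, k: False}
  {k: False, r: False}
  {k: True, r: True}


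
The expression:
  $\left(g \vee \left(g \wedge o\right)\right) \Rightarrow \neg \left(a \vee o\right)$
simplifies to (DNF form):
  $\left(\neg a \wedge \neg o\right) \vee \neg g$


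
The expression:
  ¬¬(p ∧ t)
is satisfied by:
  {t: True, p: True}


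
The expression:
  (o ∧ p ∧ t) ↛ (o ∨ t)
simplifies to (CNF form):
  False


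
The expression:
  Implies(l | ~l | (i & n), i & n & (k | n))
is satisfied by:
  {i: True, n: True}


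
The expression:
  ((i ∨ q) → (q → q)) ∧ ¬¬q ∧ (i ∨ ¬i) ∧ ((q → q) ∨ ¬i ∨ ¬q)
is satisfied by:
  {q: True}


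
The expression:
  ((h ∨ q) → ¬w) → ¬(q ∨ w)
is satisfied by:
  {h: True, q: False, w: False}
  {h: False, q: False, w: False}
  {w: True, h: True, q: False}
  {q: True, w: True, h: True}
  {q: True, w: True, h: False}


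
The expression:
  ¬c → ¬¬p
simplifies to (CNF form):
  c ∨ p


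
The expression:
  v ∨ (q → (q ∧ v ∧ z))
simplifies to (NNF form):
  v ∨ ¬q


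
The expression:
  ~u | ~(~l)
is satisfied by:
  {l: True, u: False}
  {u: False, l: False}
  {u: True, l: True}


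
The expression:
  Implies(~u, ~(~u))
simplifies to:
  u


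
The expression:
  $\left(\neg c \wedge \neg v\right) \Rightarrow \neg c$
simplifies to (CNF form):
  $\text{True}$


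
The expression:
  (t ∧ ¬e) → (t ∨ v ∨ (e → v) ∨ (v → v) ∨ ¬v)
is always true.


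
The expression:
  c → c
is always true.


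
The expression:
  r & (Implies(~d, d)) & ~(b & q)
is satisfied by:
  {r: True, d: True, q: False, b: False}
  {r: True, d: True, b: True, q: False}
  {r: True, d: True, q: True, b: False}


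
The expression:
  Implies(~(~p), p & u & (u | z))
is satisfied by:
  {u: True, p: False}
  {p: False, u: False}
  {p: True, u: True}


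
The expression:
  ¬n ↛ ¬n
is never true.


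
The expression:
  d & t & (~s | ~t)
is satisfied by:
  {t: True, d: True, s: False}


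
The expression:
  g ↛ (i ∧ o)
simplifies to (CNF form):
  g ∧ (¬i ∨ ¬o)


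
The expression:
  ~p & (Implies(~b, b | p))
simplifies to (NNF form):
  b & ~p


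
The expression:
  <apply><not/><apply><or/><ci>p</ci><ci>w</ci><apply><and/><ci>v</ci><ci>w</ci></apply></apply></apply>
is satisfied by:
  {p: False, w: False}


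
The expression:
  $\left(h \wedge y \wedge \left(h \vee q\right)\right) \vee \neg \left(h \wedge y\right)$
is always true.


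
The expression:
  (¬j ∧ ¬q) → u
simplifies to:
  j ∨ q ∨ u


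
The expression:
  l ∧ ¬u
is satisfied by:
  {l: True, u: False}


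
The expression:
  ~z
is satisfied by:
  {z: False}


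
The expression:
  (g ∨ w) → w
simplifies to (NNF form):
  w ∨ ¬g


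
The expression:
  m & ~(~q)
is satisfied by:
  {m: True, q: True}


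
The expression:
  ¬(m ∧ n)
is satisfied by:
  {m: False, n: False}
  {n: True, m: False}
  {m: True, n: False}
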